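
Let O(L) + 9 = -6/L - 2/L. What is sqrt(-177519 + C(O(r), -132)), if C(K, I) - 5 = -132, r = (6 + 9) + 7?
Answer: I*sqrt(177646) ≈ 421.48*I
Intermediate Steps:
r = 22 (r = 15 + 7 = 22)
O(L) = -9 - 8/L (O(L) = -9 + (-6/L - 2/L) = -9 - 8/L)
C(K, I) = -127 (C(K, I) = 5 - 132 = -127)
sqrt(-177519 + C(O(r), -132)) = sqrt(-177519 - 127) = sqrt(-177646) = I*sqrt(177646)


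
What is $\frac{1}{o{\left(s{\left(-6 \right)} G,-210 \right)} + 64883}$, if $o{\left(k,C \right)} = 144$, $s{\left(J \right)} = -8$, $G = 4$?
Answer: $\frac{1}{65027} \approx 1.5378 \cdot 10^{-5}$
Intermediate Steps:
$\frac{1}{o{\left(s{\left(-6 \right)} G,-210 \right)} + 64883} = \frac{1}{144 + 64883} = \frac{1}{65027}$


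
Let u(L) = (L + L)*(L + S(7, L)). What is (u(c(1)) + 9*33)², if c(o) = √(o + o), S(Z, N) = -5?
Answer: 90801 - 6020*√2 ≈ 82288.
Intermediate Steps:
c(o) = √2*√o (c(o) = √(2*o) = √2*√o)
u(L) = 2*L*(-5 + L) (u(L) = (L + L)*(L - 5) = (2*L)*(-5 + L) = 2*L*(-5 + L))
(u(c(1)) + 9*33)² = (2*(√2*√1)*(-5 + √2*√1) + 9*33)² = (2*(√2*1)*(-5 + √2*1) + 297)² = (2*√2*(-5 + √2) + 297)² = (297 + 2*√2*(-5 + √2))²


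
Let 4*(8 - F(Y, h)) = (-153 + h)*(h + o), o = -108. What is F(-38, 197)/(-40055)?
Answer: 971/40055 ≈ 0.024242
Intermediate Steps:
F(Y, h) = 8 - (-153 + h)*(-108 + h)/4 (F(Y, h) = 8 - (-153 + h)*(h - 108)/4 = 8 - (-153 + h)*(-108 + h)/4)
F(-38, 197)/(-40055) = (-4123 - 1/4*197**2 + (261/4)*197)/(-40055) = (-4123 - 1/4*38809 + 51417/4)*(-1/40055) = (-4123 - 38809/4 + 51417/4)*(-1/40055) = -971*(-1/40055) = 971/40055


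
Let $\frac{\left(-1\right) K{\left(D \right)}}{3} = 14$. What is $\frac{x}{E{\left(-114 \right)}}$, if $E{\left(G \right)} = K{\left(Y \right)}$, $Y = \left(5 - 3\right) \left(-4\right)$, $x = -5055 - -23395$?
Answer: $- \frac{1310}{3} \approx -436.67$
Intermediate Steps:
$x = 18340$ ($x = -5055 + 23395 = 18340$)
$Y = -8$ ($Y = 2 \left(-4\right) = -8$)
$K{\left(D \right)} = -42$ ($K{\left(D \right)} = \left(-3\right) 14 = -42$)
$E{\left(G \right)} = -42$
$\frac{x}{E{\left(-114 \right)}} = \frac{18340}{-42} = 18340 \left(- \frac{1}{42}\right) = - \frac{1310}{3}$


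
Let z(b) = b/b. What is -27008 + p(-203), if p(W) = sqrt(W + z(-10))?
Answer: -27008 + I*sqrt(202) ≈ -27008.0 + 14.213*I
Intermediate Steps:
z(b) = 1
p(W) = sqrt(1 + W) (p(W) = sqrt(W + 1) = sqrt(1 + W))
-27008 + p(-203) = -27008 + sqrt(1 - 203) = -27008 + sqrt(-202) = -27008 + I*sqrt(202)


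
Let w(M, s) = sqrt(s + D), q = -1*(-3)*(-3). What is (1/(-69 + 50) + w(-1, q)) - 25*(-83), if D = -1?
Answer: 39424/19 + I*sqrt(10) ≈ 2074.9 + 3.1623*I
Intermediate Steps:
q = -9 (q = 3*(-3) = -9)
w(M, s) = sqrt(-1 + s) (w(M, s) = sqrt(s - 1) = sqrt(-1 + s))
(1/(-69 + 50) + w(-1, q)) - 25*(-83) = (1/(-69 + 50) + sqrt(-1 - 9)) - 25*(-83) = (1/(-19) + sqrt(-10)) + 2075 = (-1/19 + I*sqrt(10)) + 2075 = 39424/19 + I*sqrt(10)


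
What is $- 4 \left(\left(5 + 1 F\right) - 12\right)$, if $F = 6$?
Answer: $4$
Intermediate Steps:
$- 4 \left(\left(5 + 1 F\right) - 12\right) = - 4 \left(\left(5 + 1 \cdot 6\right) - 12\right) = - 4 \left(\left(5 + 6\right) - 12\right) = - 4 \left(11 - 12\right) = \left(-4\right) \left(-1\right) = 4$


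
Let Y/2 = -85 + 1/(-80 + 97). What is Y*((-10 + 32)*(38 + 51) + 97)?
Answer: -5934840/17 ≈ -3.4911e+5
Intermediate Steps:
Y = -2888/17 (Y = 2*(-85 + 1/(-80 + 97)) = 2*(-85 + 1/17) = 2*(-1444/17) = -2888/17 ≈ -169.88)
Y*((-10 + 32)*(38 + 51) + 97) = -2888*((-10 + 32)*(38 + 51) + 97)/17 = -2888*(22*89 + 97)/17 = -2888*(1958 + 97)/17 = -2888/17*2055 = -5934840/17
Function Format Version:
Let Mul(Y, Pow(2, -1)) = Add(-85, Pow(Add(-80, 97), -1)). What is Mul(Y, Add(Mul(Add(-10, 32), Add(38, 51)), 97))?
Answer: Rational(-5934840, 17) ≈ -3.4911e+5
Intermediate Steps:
Y = Rational(-2888, 17) (Y = Mul(2, Add(-85, Pow(Add(-80, 97), -1))) = Mul(2, Add(-85, Pow(17, -1))) = Mul(2, Add(-85, Rational(1, 17))) = Mul(2, Rational(-1444, 17)) = Rational(-2888, 17) ≈ -169.88)
Mul(Y, Add(Mul(Add(-10, 32), Add(38, 51)), 97)) = Mul(Rational(-2888, 17), Add(Mul(Add(-10, 32), Add(38, 51)), 97)) = Mul(Rational(-2888, 17), Add(Mul(22, 89), 97)) = Mul(Rational(-2888, 17), Add(1958, 97)) = Mul(Rational(-2888, 17), 2055) = Rational(-5934840, 17)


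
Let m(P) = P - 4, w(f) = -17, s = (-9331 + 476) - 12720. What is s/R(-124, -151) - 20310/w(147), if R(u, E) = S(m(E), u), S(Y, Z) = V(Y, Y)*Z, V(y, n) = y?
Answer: 77998285/65348 ≈ 1193.6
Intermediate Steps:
s = -21575 (s = -8855 - 12720 = -21575)
m(P) = -4 + P
S(Y, Z) = Y*Z
R(u, E) = u*(-4 + E) (R(u, E) = (-4 + E)*u = u*(-4 + E))
s/R(-124, -151) - 20310/w(147) = -21575*(-1/(124*(-4 - 151))) - 20310/(-17) = -21575/((-124*(-155))) - 20310*(-1/17) = -21575/19220 + 20310/17 = -21575*1/19220 + 20310/17 = -4315/3844 + 20310/17 = 77998285/65348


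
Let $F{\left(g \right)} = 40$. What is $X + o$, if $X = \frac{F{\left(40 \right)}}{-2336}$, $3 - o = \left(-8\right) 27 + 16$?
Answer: $\frac{59271}{292} \approx 202.98$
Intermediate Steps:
$o = 203$ ($o = 3 - \left(\left(-8\right) 27 + 16\right) = 3 - \left(-216 + 16\right) = 3 - -200 = 3 + 200 = 203$)
$X = - \frac{5}{292}$ ($X = \frac{40}{-2336} = 40 \left(- \frac{1}{2336}\right) = - \frac{5}{292} \approx -0.017123$)
$X + o = - \frac{5}{292} + 203 = \frac{59271}{292}$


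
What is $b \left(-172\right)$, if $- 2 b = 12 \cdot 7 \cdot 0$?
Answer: $0$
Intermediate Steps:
$b = 0$ ($b = - \frac{12 \cdot 7 \cdot 0}{2} = - \frac{84 \cdot 0}{2} = \left(- \frac{1}{2}\right) 0 = 0$)
$b \left(-172\right) = 0 \left(-172\right) = 0$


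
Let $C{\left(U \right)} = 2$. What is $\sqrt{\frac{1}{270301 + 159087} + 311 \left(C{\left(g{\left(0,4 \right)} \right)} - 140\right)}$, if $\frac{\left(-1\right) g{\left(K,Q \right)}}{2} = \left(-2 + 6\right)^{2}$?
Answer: $\frac{i \sqrt{1978241418122501}}{214694} \approx 207.17 i$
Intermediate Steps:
$g{\left(K,Q \right)} = -32$ ($g{\left(K,Q \right)} = - 2 \left(-2 + 6\right)^{2} = - 2 \cdot 4^{2} = \left(-2\right) 16 = -32$)
$\sqrt{\frac{1}{270301 + 159087} + 311 \left(C{\left(g{\left(0,4 \right)} \right)} - 140\right)} = \sqrt{\frac{1}{270301 + 159087} + 311 \left(2 - 140\right)} = \sqrt{\frac{1}{429388} + 311 \left(-138\right)} = \sqrt{\frac{1}{429388} - 42918} = \sqrt{- \frac{18428474183}{429388}} = \frac{i \sqrt{1978241418122501}}{214694}$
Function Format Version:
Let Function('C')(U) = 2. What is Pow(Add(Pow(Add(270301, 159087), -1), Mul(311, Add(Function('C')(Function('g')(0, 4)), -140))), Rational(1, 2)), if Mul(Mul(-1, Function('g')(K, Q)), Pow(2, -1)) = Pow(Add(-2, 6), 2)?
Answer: Mul(Rational(1, 214694), I, Pow(1978241418122501, Rational(1, 2))) ≈ Mul(207.17, I)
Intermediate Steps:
Function('g')(K, Q) = -32 (Function('g')(K, Q) = Mul(-2, Pow(Add(-2, 6), 2)) = Mul(-2, Pow(4, 2)) = Mul(-2, 16) = -32)
Pow(Add(Pow(Add(270301, 159087), -1), Mul(311, Add(Function('C')(Function('g')(0, 4)), -140))), Rational(1, 2)) = Pow(Add(Pow(Add(270301, 159087), -1), Mul(311, Add(2, -140))), Rational(1, 2)) = Pow(Add(Pow(429388, -1), Mul(311, -138)), Rational(1, 2)) = Pow(Add(Rational(1, 429388), -42918), Rational(1, 2)) = Pow(Rational(-18428474183, 429388), Rational(1, 2)) = Mul(Rational(1, 214694), I, Pow(1978241418122501, Rational(1, 2)))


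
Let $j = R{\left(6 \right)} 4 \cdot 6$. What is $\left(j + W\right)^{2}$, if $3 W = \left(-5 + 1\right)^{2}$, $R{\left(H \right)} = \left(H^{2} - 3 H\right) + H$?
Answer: $\frac{3041536}{9} \approx 3.3795 \cdot 10^{5}$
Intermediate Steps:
$R{\left(H \right)} = H^{2} - 2 H$
$j = 576$ ($j = 6 \left(-2 + 6\right) 4 \cdot 6 = 6 \cdot 4 \cdot 4 \cdot 6 = 24 \cdot 4 \cdot 6 = 96 \cdot 6 = 576$)
$W = \frac{16}{3}$ ($W = \frac{\left(-5 + 1\right)^{2}}{3} = \frac{\left(-4\right)^{2}}{3} = \frac{1}{3} \cdot 16 = \frac{16}{3} \approx 5.3333$)
$\left(j + W\right)^{2} = \left(576 + \frac{16}{3}\right)^{2} = \left(\frac{1744}{3}\right)^{2} = \frac{3041536}{9}$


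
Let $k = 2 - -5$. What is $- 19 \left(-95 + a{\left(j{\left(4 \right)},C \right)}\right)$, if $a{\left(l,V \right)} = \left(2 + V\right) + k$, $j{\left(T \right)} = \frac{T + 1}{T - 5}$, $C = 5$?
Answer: $1539$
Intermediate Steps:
$k = 7$ ($k = 2 + 5 = 7$)
$j{\left(T \right)} = \frac{1 + T}{-5 + T}$
$a{\left(l,V \right)} = 9 + V$ ($a{\left(l,V \right)} = \left(2 + V\right) + 7 = 9 + V$)
$- 19 \left(-95 + a{\left(j{\left(4 \right)},C \right)}\right) = - 19 \left(-95 + \left(9 + 5\right)\right) = - 19 \left(-95 + 14\right) = \left(-19\right) \left(-81\right) = 1539$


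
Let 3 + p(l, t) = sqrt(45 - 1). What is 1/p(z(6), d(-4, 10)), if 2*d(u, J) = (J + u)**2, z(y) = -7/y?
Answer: 3/35 + 2*sqrt(11)/35 ≈ 0.27524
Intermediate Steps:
d(u, J) = (J + u)**2/2
p(l, t) = -3 + 2*sqrt(11) (p(l, t) = -3 + sqrt(45 - 1) = -3 + sqrt(44) = -3 + 2*sqrt(11))
1/p(z(6), d(-4, 10)) = 1/(-3 + 2*sqrt(11))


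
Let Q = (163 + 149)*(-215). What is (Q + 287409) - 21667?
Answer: 198662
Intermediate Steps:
Q = -67080 (Q = 312*(-215) = -67080)
(Q + 287409) - 21667 = (-67080 + 287409) - 21667 = 220329 - 21667 = 198662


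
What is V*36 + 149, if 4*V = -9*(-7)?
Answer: 716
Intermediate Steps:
V = 63/4 (V = (-9*(-7))/4 = (¼)*63 = 63/4 ≈ 15.750)
V*36 + 149 = (63/4)*36 + 149 = 567 + 149 = 716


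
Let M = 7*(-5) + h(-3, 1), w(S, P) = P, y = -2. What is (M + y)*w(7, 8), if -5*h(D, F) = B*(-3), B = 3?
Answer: -1408/5 ≈ -281.60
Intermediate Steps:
h(D, F) = 9/5 (h(D, F) = -3*(-3)/5 = -⅕*(-9) = 9/5)
M = -166/5 (M = 7*(-5) + 9/5 = -35 + 9/5 = -166/5 ≈ -33.200)
(M + y)*w(7, 8) = (-166/5 - 2)*8 = -176/5*8 = -1408/5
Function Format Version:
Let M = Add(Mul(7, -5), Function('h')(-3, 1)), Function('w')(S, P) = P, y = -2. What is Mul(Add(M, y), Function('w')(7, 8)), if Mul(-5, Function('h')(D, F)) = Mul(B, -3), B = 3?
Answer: Rational(-1408, 5) ≈ -281.60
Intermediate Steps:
Function('h')(D, F) = Rational(9, 5) (Function('h')(D, F) = Mul(Rational(-1, 5), Mul(3, -3)) = Mul(Rational(-1, 5), -9) = Rational(9, 5))
M = Rational(-166, 5) (M = Add(Mul(7, -5), Rational(9, 5)) = Add(-35, Rational(9, 5)) = Rational(-166, 5) ≈ -33.200)
Mul(Add(M, y), Function('w')(7, 8)) = Mul(Add(Rational(-166, 5), -2), 8) = Mul(Rational(-176, 5), 8) = Rational(-1408, 5)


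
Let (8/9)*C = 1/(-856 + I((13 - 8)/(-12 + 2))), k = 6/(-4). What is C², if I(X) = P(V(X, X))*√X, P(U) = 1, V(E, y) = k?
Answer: 81/(16*(1712 - I*√2)²) ≈ 1.7273e-6 + 2.8536e-9*I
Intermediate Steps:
k = -3/2 (k = 6*(-¼) = -3/2 ≈ -1.5000)
V(E, y) = -3/2
I(X) = √X (I(X) = 1*√X = √X)
C = 9/(8*(-856 + I*√2/2)) (C = 9/(8*(-856 + √((13 - 8)/(-12 + 2)))) = 9/(8*(-856 + √(5/(-10)))) = 9/(8*(-856 + √(5*(-⅒)))) = 9/(8*(-856 + √(-½))) = 9/(8*(-856 + I*√2/2)) ≈ -0.0013143 - 1.0856e-6*I)
C² = (-642/488491 - 3*I*√2/3907928)²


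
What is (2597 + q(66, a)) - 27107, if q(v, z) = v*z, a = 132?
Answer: -15798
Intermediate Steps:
(2597 + q(66, a)) - 27107 = (2597 + 66*132) - 27107 = (2597 + 8712) - 27107 = 11309 - 27107 = -15798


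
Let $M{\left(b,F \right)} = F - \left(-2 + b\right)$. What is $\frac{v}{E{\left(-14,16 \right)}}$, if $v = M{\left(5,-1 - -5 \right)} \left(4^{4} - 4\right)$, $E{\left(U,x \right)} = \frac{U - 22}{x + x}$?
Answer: $-224$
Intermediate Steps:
$E{\left(U,x \right)} = \frac{-22 + U}{2 x}$
$M{\left(b,F \right)} = 2 + F - b$
$v = 252$ ($v = \left(2 - -4 - 5\right) \left(4^{4} - 4\right) = \left(2 + \left(-1 + 5\right) - 5\right) \left(256 - 4\right) = \left(2 + 4 - 5\right) 252 = 1 \cdot 252 = 252$)
$\frac{v}{E{\left(-14,16 \right)}} = \frac{252}{\frac{1}{2} \cdot \frac{1}{16} \left(-22 - 14\right)} = \frac{252}{\frac{1}{2} \cdot \frac{1}{16} \left(-36\right)} = \frac{252}{- \frac{9}{8}} = 252 \left(- \frac{8}{9}\right) = -224$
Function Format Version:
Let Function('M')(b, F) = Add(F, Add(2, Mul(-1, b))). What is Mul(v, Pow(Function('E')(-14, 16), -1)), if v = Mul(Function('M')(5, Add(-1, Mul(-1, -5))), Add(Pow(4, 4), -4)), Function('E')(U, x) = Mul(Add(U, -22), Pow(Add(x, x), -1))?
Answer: -224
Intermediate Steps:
Function('E')(U, x) = Mul(Rational(1, 2), Pow(x, -1), Add(-22, U)) (Function('E')(U, x) = Mul(Add(-22, U), Pow(Mul(2, x), -1)) = Mul(Add(-22, U), Mul(Rational(1, 2), Pow(x, -1))) = Mul(Rational(1, 2), Pow(x, -1), Add(-22, U)))
Function('M')(b, F) = Add(2, F, Mul(-1, b))
v = 252 (v = Mul(Add(2, Add(-1, Mul(-1, -5)), Mul(-1, 5)), Add(Pow(4, 4), -4)) = Mul(Add(2, Add(-1, 5), -5), Add(256, -4)) = Mul(Add(2, 4, -5), 252) = Mul(1, 252) = 252)
Mul(v, Pow(Function('E')(-14, 16), -1)) = Mul(252, Pow(Mul(Rational(1, 2), Pow(16, -1), Add(-22, -14)), -1)) = Mul(252, Pow(Mul(Rational(1, 2), Rational(1, 16), -36), -1)) = Mul(252, Pow(Rational(-9, 8), -1)) = Mul(252, Rational(-8, 9)) = -224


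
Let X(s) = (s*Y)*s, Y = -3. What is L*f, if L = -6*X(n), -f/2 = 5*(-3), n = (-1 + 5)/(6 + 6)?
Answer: 60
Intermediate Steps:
n = ⅓ (n = 4/12 = 4*(1/12) = ⅓ ≈ 0.33333)
X(s) = -3*s² (X(s) = (s*(-3))*s = (-3*s)*s = -3*s²)
f = 30 (f = -10*(-3) = -2*(-15) = 30)
L = 2 (L = -(-18)*(⅓)² = -(-18)/9 = -6*(-⅓) = 2)
L*f = 2*30 = 60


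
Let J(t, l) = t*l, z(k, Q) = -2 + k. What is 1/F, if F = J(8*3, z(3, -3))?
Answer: 1/24 ≈ 0.041667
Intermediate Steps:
J(t, l) = l*t
F = 24 (F = (-2 + 3)*(8*3) = 1*24 = 24)
1/F = 1/24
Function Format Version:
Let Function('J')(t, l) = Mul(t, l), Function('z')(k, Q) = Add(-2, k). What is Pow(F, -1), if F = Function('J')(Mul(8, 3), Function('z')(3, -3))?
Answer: Rational(1, 24) ≈ 0.041667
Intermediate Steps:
Function('J')(t, l) = Mul(l, t)
F = 24 (F = Mul(Add(-2, 3), Mul(8, 3)) = Mul(1, 24) = 24)
Pow(F, -1) = Pow(24, -1) = Rational(1, 24)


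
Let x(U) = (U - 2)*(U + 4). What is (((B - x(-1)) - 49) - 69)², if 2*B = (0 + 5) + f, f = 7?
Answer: 10609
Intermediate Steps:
B = 6 (B = ((0 + 5) + 7)/2 = (5 + 7)/2 = (½)*12 = 6)
x(U) = (-2 + U)*(4 + U)
(((B - x(-1)) - 49) - 69)² = (((6 - (-8 + (-1)² + 2*(-1))) - 49) - 69)² = (((6 - (-8 + 1 - 2)) - 49) - 69)² = (((6 - 1*(-9)) - 49) - 69)² = (((6 + 9) - 49) - 69)² = ((15 - 49) - 69)² = (-34 - 69)² = (-103)² = 10609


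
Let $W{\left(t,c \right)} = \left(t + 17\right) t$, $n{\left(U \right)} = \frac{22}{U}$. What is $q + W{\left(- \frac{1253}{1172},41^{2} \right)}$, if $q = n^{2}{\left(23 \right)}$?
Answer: $- \frac{11711014971}{726625936} \approx -16.117$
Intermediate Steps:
$q = \frac{484}{529}$ ($q = \left(\frac{22}{23}\right)^{2} = \frac{484}{529} \approx 0.91493$)
$W{\left(t,c \right)} = t \left(17 + t\right)$ ($W{\left(t,c \right)} = \left(17 + t\right) t = t \left(17 + t\right)$)
$q + W{\left(- \frac{1253}{1172},41^{2} \right)} = \frac{484}{529} + - \frac{1253}{1172} \left(17 - \frac{1253}{1172}\right) = \frac{484}{529} + \left(-1253\right) \frac{1}{1172} \left(17 - \frac{1253}{1172}\right) = \frac{484}{529} - \frac{1253 \left(17 - \frac{1253}{1172}\right)}{1172} = \frac{484}{529} - \frac{23394763}{1373584} = - \frac{11711014971}{726625936}$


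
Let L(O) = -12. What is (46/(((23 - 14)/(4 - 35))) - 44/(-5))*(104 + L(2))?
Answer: -619528/45 ≈ -13767.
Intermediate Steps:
(46/(((23 - 14)/(4 - 35))) - 44/(-5))*(104 + L(2)) = (46/(((23 - 14)/(4 - 35))) - 44/(-5))*(104 - 12) = (46/((9/(-31))) - 44*(-1/5))*92 = (46/((9*(-1/31))) + 44/5)*92 = (46/(-9/31) + 44/5)*92 = (46*(-31/9) + 44/5)*92 = (-1426/9 + 44/5)*92 = -6734/45*92 = -619528/45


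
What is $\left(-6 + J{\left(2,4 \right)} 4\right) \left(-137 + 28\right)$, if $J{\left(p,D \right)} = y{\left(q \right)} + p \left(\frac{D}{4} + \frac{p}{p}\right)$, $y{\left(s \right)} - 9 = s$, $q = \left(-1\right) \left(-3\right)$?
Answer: $-6322$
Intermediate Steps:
$q = 3$
$y{\left(s \right)} = 9 + s$
$J{\left(p,D \right)} = 12 + p \left(1 + \frac{D}{4}\right)$ ($J{\left(p,D \right)} = \left(9 + 3\right) + p \left(\frac{D}{4} + \frac{p}{p}\right) = 12 + p \left(D \frac{1}{4} + 1\right) = 12 + p \left(\frac{D}{4} + 1\right) = 12 + p \left(1 + \frac{D}{4}\right)$)
$\left(-6 + J{\left(2,4 \right)} 4\right) \left(-137 + 28\right) = \left(-6 + \left(12 + 2 + \frac{1}{4} \cdot 4 \cdot 2\right) 4\right) \left(-137 + 28\right) = \left(-6 + \left(12 + 2 + 2\right) 4\right) \left(-109\right) = \left(-6 + 16 \cdot 4\right) \left(-109\right) = \left(-6 + 64\right) \left(-109\right) = 58 \left(-109\right) = -6322$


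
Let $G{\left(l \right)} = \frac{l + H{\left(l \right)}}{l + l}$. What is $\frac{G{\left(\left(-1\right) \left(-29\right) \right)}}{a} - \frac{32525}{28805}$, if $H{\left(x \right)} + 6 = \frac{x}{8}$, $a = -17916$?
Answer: $- \frac{18025816071}{15963777088} \approx -1.1292$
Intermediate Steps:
$H{\left(x \right)} = -6 + \frac{x}{8}$
$G{\left(l \right)} = \frac{-6 + \frac{9 l}{8}}{2 l}$ ($G{\left(l \right)} = \frac{l + \left(-6 + \frac{l}{8}\right)}{l + l} = \frac{-6 + \frac{9 l}{8}}{2 l}$)
$\frac{G{\left(\left(-1\right) \left(-29\right) \right)}}{a} - \frac{32525}{28805} = \frac{\frac{9}{16} - \frac{3}{\left(-1\right) \left(-29\right)}}{-17916} - \frac{32525}{28805} = \left(\frac{9}{16} - \frac{3}{29}\right) \left(- \frac{1}{17916}\right) - \frac{6505}{5761} = \frac{213}{464} \left(- \frac{1}{17916}\right) - \frac{6505}{5761} = - \frac{71}{2771008} - \frac{6505}{5761} = - \frac{18025816071}{15963777088}$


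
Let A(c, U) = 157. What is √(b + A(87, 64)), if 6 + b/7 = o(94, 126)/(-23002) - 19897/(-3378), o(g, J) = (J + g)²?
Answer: √4358701647426378/5550054 ≈ 11.895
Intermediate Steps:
b = -86014471/5550054 (b = -42 + 7*((126 + 94)²/(-23002) - 19897/(-3378)) = -42 + 7*(220²*(-1/23002) - 19897*(-1/3378)) = -42 + 7*(48400*(-1/23002) + 19897/3378) = -42 + 7*(-24200/11501 + 19897/3378) = -42 + 7*(147087797/38850378) = -42 + 147087797/5550054 = -86014471/5550054 ≈ -15.498)
√(b + A(87, 64)) = √(-86014471/5550054 + 157) = √(785344007/5550054) = √4358701647426378/5550054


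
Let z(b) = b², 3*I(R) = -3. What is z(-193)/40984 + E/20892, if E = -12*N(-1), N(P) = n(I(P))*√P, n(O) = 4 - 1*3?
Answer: 37249/40984 - I/1741 ≈ 0.90887 - 0.00057438*I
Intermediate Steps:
I(R) = -1 (I(R) = (⅓)*(-3) = -1)
n(O) = 1 (n(O) = 4 - 3 = 1)
N(P) = √P (N(P) = 1*√P = √P)
E = -12*I ≈ -12.0*I
z(-193)/40984 + E/20892 = (-193)²/40984 - 12*I/20892 = 37249*(1/40984) - 12*I*(1/20892) = 37249/40984 - I/1741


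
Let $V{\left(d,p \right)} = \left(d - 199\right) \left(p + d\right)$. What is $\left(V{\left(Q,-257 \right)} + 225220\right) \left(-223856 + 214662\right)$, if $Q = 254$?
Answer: $-2069155670$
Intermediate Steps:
$V{\left(d,p \right)} = \left(-199 + d\right) \left(d + p\right)$
$\left(V{\left(Q,-257 \right)} + 225220\right) \left(-223856 + 214662\right) = \left(\left(254^{2} - 50546 - -51143 + 254 \left(-257\right)\right) + 225220\right) \left(-223856 + 214662\right) = \left(\left(64516 - 50546 + 51143 - 65278\right) + 225220\right) \left(-9194\right) = \left(-165 + 225220\right) \left(-9194\right) = 225055 \left(-9194\right) = -2069155670$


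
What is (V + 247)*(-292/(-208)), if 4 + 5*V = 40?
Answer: 92783/260 ≈ 356.86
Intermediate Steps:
V = 36/5 (V = -4/5 + (1/5)*40 = -4/5 + 8 = 36/5 ≈ 7.2000)
(V + 247)*(-292/(-208)) = (36/5 + 247)*(-292/(-208)) = 1271*(-292*(-1/208))/5 = (1271/5)*(73/52) = 92783/260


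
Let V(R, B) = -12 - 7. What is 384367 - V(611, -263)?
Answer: 384386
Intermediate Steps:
V(R, B) = -19
384367 - V(611, -263) = 384367 - 1*(-19) = 384367 + 19 = 384386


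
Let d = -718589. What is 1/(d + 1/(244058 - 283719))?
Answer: -39661/28499958330 ≈ -1.3916e-6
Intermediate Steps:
1/(d + 1/(244058 - 283719)) = 1/(-718589 + 1/(244058 - 283719)) = 1/(-718589 + 1/(-39661)) = 1/(-718589 - 1/39661) = 1/(-28499958330/39661) = -39661/28499958330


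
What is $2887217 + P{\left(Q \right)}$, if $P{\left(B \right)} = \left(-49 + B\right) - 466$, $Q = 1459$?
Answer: $2888161$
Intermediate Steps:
$P{\left(B \right)} = -515 + B$
$2887217 + P{\left(Q \right)} = 2887217 + \left(-515 + 1459\right) = 2887217 + 944 = 2888161$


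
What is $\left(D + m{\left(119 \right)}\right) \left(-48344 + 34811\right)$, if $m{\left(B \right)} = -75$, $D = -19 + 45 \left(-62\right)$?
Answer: $39029172$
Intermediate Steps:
$D = -2809$ ($D = -19 - 2790 = -2809$)
$\left(D + m{\left(119 \right)}\right) \left(-48344 + 34811\right) = \left(-2809 - 75\right) \left(-48344 + 34811\right) = \left(-2884\right) \left(-13533\right) = 39029172$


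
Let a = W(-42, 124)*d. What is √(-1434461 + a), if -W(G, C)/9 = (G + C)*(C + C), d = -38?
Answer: √5520451 ≈ 2349.6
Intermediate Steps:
W(G, C) = -18*C*(C + G) (W(G, C) = -9*(G + C)*(C + C) = -9*(C + G)*2*C = -18*C*(C + G))
a = 6954912 (a = -18*124*(124 - 42)*(-38) = -18*124*82*(-38) = -183024*(-38) = 6954912)
√(-1434461 + a) = √(-1434461 + 6954912) = √5520451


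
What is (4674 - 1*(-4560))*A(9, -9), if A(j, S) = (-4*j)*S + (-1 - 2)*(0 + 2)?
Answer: 2936412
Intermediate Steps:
A(j, S) = -6 - 4*S*j (A(j, S) = -4*S*j - 3*2 = -4*S*j - 6 = -6 - 4*S*j)
(4674 - 1*(-4560))*A(9, -9) = (4674 - 1*(-4560))*(-6 - 4*(-9)*9) = (4674 + 4560)*(-6 + 324) = 9234*318 = 2936412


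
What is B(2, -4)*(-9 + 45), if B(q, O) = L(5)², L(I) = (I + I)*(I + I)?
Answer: 360000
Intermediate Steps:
L(I) = 4*I² (L(I) = (2*I)*(2*I) = 4*I²)
B(q, O) = 10000 (B(q, O) = (4*5²)² = (4*25)² = 100² = 10000)
B(2, -4)*(-9 + 45) = 10000*(-9 + 45) = 10000*36 = 360000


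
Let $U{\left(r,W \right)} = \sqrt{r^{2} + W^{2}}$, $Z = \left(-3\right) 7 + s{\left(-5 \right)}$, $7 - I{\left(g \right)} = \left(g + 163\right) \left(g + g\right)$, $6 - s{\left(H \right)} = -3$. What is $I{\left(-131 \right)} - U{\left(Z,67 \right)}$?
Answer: $8391 - \sqrt{4633} \approx 8322.9$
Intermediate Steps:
$s{\left(H \right)} = 9$ ($s{\left(H \right)} = 6 - -3 = 6 + 3 = 9$)
$I{\left(g \right)} = 7 - 2 g \left(163 + g\right)$ ($I{\left(g \right)} = 7 - \left(g + 163\right) \left(g + g\right) = 7 - \left(163 + g\right) 2 g = 7 - 2 g \left(163 + g\right)$)
$Z = -12$ ($Z = \left(-3\right) 7 + 9 = -21 + 9 = -12$)
$U{\left(r,W \right)} = \sqrt{W^{2} + r^{2}}$
$I{\left(-131 \right)} - U{\left(Z,67 \right)} = \left(7 - -42706 - 2 \left(-131\right)^{2}\right) - \sqrt{67^{2} + \left(-12\right)^{2}} = \left(7 + 42706 - 34322\right) - \sqrt{4489 + 144} = \left(7 + 42706 - 34322\right) - \sqrt{4633} = 8391 - \sqrt{4633}$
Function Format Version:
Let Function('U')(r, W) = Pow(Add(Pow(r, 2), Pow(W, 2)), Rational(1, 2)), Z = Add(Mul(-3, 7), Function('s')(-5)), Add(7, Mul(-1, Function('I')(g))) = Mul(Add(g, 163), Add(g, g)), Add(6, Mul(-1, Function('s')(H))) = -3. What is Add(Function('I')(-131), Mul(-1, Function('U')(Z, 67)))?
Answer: Add(8391, Mul(-1, Pow(4633, Rational(1, 2)))) ≈ 8322.9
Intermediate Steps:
Function('s')(H) = 9 (Function('s')(H) = Add(6, Mul(-1, -3)) = Add(6, 3) = 9)
Function('I')(g) = Add(7, Mul(-2, g, Add(163, g))) (Function('I')(g) = Add(7, Mul(-1, Mul(Add(g, 163), Add(g, g)))) = Add(7, Mul(-1, Mul(Add(163, g), Mul(2, g)))) = Add(7, Mul(-1, Mul(2, g, Add(163, g)))) = Add(7, Mul(-2, g, Add(163, g))))
Z = -12 (Z = Add(Mul(-3, 7), 9) = Add(-21, 9) = -12)
Function('U')(r, W) = Pow(Add(Pow(W, 2), Pow(r, 2)), Rational(1, 2))
Add(Function('I')(-131), Mul(-1, Function('U')(Z, 67))) = Add(Add(7, Mul(-326, -131), Mul(-2, Pow(-131, 2))), Mul(-1, Pow(Add(Pow(67, 2), Pow(-12, 2)), Rational(1, 2)))) = Add(Add(7, 42706, Mul(-2, 17161)), Mul(-1, Pow(Add(4489, 144), Rational(1, 2)))) = Add(Add(7, 42706, -34322), Mul(-1, Pow(4633, Rational(1, 2)))) = Add(8391, Mul(-1, Pow(4633, Rational(1, 2))))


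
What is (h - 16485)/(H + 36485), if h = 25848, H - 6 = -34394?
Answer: 3121/699 ≈ 4.4650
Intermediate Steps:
H = -34388 (H = 6 - 34394 = -34388)
(h - 16485)/(H + 36485) = (25848 - 16485)/(-34388 + 36485) = 9363/2097 = 9363*(1/2097) = 3121/699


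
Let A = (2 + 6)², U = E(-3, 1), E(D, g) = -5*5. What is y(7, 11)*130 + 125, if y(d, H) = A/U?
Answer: -1039/5 ≈ -207.80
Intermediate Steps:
E(D, g) = -25
U = -25
A = 64 (A = 8² = 64)
y(d, H) = -64/25 (y(d, H) = 64/(-25) = 64*(-1/25) = -64/25)
y(7, 11)*130 + 125 = -64/25*130 + 125 = -1664/5 + 125 = -1039/5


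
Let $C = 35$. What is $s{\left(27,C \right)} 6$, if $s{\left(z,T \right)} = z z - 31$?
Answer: $4188$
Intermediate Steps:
$s{\left(z,T \right)} = -31 + z^{2}$ ($s{\left(z,T \right)} = z^{2} - 31 = -31 + z^{2}$)
$s{\left(27,C \right)} 6 = \left(-31 + 27^{2}\right) 6 = \left(-31 + 729\right) 6 = 698 \cdot 6 = 4188$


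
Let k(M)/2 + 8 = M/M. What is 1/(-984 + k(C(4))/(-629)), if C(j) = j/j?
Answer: -629/618922 ≈ -0.0010163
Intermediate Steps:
C(j) = 1
k(M) = -14 (k(M) = -16 + 2*(M/M) = -16 + 2*1 = -16 + 2 = -14)
1/(-984 + k(C(4))/(-629)) = 1/(-984 - 14/(-629)) = 1/(-984 - 14*(-1/629)) = 1/(-984 + 14/629) = 1/(-618922/629) = -629/618922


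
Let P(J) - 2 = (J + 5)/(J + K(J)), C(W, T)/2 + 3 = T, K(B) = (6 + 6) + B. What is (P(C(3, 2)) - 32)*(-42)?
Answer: 4977/4 ≈ 1244.3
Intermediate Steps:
K(B) = 12 + B
C(W, T) = -6 + 2*T
P(J) = 2 + (5 + J)/(12 + 2*J) (P(J) = 2 + (J + 5)/(J + (12 + J)) = 2 + (5 + J)/(12 + 2*J))
(P(C(3, 2)) - 32)*(-42) = ((29 + 5*(-6 + 2*2))/(2*(6 + (-6 + 2*2))) - 32)*(-42) = ((29 + 5*(-6 + 4))/(2*(6 + (-6 + 4))) - 32)*(-42) = ((29 + 5*(-2))/(2*(6 - 2)) - 32)*(-42) = ((½)*(29 - 10)/4 - 32)*(-42) = ((½)*(¼)*19 - 32)*(-42) = (19/8 - 32)*(-42) = -237/8*(-42) = 4977/4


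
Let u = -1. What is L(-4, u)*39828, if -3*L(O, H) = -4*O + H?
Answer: -199140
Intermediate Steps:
L(O, H) = -H/3 + 4*O/3 (L(O, H) = -(-4*O + H)/3 = -(H - 4*O)/3 = -H/3 + 4*O/3)
L(-4, u)*39828 = (-1/3*(-1) + (4/3)*(-4))*39828 = (1/3 - 16/3)*39828 = -5*39828 = -199140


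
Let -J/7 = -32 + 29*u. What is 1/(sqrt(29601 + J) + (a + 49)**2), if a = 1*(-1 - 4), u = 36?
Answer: 176/338689 - sqrt(22517)/3725579 ≈ 0.00047937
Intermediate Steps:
a = -5 (a = 1*(-5) = -5)
J = -7084 (J = -7*(-32 + 29*36) = -7*(-32 + 1044) = -7*1012 = -7084)
1/(sqrt(29601 + J) + (a + 49)**2) = 1/(sqrt(29601 - 7084) + (-5 + 49)**2) = 1/(sqrt(22517) + 44**2) = 1/(sqrt(22517) + 1936) = 1/(1936 + sqrt(22517))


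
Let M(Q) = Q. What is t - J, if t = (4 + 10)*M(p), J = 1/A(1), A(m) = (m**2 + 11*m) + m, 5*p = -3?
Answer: -551/65 ≈ -8.4769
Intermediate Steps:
p = -3/5 (p = (1/5)*(-3) = -3/5 ≈ -0.60000)
A(m) = m**2 + 12*m
J = 1/13 (J = 1/(1*(12 + 1)) = 1/(1*13) = 1/13 ≈ 0.076923)
t = -42/5 (t = (4 + 10)*(-3/5) = 14*(-3/5) = -42/5 ≈ -8.4000)
t - J = -42/5 - 1*1/13 = -42/5 - 1/13 = -551/65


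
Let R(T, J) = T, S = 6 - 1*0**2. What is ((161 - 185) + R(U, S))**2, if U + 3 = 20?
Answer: 49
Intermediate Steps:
U = 17 (U = -3 + 20 = 17)
S = 6 (S = 6 - 1*0 = 6 + 0 = 6)
((161 - 185) + R(U, S))**2 = ((161 - 185) + 17)**2 = (-24 + 17)**2 = (-7)**2 = 49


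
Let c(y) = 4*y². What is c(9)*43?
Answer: 13932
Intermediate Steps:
c(9)*43 = (4*9²)*43 = (4*81)*43 = 324*43 = 13932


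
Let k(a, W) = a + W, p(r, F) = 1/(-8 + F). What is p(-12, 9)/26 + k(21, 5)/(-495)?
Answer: -181/12870 ≈ -0.014064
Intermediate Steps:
k(a, W) = W + a
p(-12, 9)/26 + k(21, 5)/(-495) = 1/((-8 + 9)*26) + (5 + 21)/(-495) = (1/26)/1 + 26*(-1/495) = 1*(1/26) - 26/495 = 1/26 - 26/495 = -181/12870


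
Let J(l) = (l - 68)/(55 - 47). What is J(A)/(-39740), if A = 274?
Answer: -103/158960 ≈ -0.00064796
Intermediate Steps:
J(l) = -17/2 + l/8 (J(l) = (-68 + l)/8 = (-68 + l)*(⅛) = -17/2 + l/8)
J(A)/(-39740) = (-17/2 + (⅛)*274)/(-39740) = (-17/2 + 137/4)*(-1/39740) = (103/4)*(-1/39740) = -103/158960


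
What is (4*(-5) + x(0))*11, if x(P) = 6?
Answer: -154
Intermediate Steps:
(4*(-5) + x(0))*11 = (4*(-5) + 6)*11 = (-20 + 6)*11 = -14*11 = -154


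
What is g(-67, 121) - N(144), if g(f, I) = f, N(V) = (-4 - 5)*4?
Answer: -31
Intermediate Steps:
N(V) = -36 (N(V) = -9*4 = -36)
g(-67, 121) - N(144) = -67 - 1*(-36) = -67 + 36 = -31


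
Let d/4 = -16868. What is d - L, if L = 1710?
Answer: -69182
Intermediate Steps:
d = -67472 (d = 4*(-16868) = -67472)
d - L = -67472 - 1*1710 = -67472 - 1710 = -69182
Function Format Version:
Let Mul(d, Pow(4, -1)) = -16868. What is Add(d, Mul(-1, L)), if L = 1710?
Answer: -69182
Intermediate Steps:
d = -67472 (d = Mul(4, -16868) = -67472)
Add(d, Mul(-1, L)) = Add(-67472, Mul(-1, 1710)) = Add(-67472, -1710) = -69182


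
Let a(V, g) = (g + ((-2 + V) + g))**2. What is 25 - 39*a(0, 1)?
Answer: 25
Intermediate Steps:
a(V, g) = (-2 + V + 2*g)**2 (a(V, g) = (g + (-2 + V + g))**2 = (-2 + V + 2*g)**2)
25 - 39*a(0, 1) = 25 - 39*(-2 + 0 + 2*1)**2 = 25 - 39*(-2 + 0 + 2)**2 = 25 - 39*0**2 = 25 - 39*0 = 25 + 0 = 25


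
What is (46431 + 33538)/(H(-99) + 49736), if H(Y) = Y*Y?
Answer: 79969/59537 ≈ 1.3432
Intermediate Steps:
H(Y) = Y**2
(46431 + 33538)/(H(-99) + 49736) = (46431 + 33538)/((-99)**2 + 49736) = 79969/(9801 + 49736) = 79969/59537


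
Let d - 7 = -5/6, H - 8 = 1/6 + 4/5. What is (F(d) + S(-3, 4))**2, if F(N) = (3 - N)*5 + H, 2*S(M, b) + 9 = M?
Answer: 37249/225 ≈ 165.55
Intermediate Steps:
S(M, b) = -9/2 + M/2
H = 269/30 (H = 8 + (1/6 + 4/5) = 8 + 29/30 = 269/30 ≈ 8.9667)
d = 37/6 (d = 7 - 5/6 = 37/6 ≈ 6.1667)
F(N) = 719/30 - 5*N (F(N) = (3 - N)*5 + 269/30 = (15 - 5*N) + 269/30 = 719/30 - 5*N)
(F(d) + S(-3, 4))**2 = ((719/30 - 5*37/6) + (-9/2 + (1/2)*(-3)))**2 = ((719/30 - 185/6) + (-9/2 - 3/2))**2 = (-103/15 - 6)**2 = (-193/15)**2 = 37249/225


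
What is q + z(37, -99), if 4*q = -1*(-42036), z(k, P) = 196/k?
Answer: 389029/37 ≈ 10514.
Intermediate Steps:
q = 10509 (q = (-1*(-42036))/4 = (¼)*42036 = 10509)
q + z(37, -99) = 10509 + 196/37 = 389029/37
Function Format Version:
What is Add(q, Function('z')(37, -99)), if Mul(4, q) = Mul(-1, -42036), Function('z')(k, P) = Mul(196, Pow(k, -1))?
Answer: Rational(389029, 37) ≈ 10514.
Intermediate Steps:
q = 10509 (q = Mul(Rational(1, 4), Mul(-1, -42036)) = Mul(Rational(1, 4), 42036) = 10509)
Add(q, Function('z')(37, -99)) = Add(10509, Mul(196, Pow(37, -1))) = Add(10509, Mul(196, Rational(1, 37))) = Add(10509, Rational(196, 37)) = Rational(389029, 37)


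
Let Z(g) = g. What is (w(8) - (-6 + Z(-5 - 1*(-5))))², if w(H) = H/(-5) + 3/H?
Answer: 36481/1600 ≈ 22.801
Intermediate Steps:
w(H) = 3/H - H/5 (w(H) = H*(-⅕) + 3/H = -H/5 + 3/H = 3/H - H/5)
(w(8) - (-6 + Z(-5 - 1*(-5))))² = ((3/8 - ⅕*8) - (-6 + (-5 - 1*(-5))))² = ((3*(⅛) - 8/5) - (-6 + (-5 + 5)))² = ((3/8 - 8/5) - (-6 + 0))² = (-49/40 - 1*(-6))² = (-49/40 + 6)² = (191/40)² = 36481/1600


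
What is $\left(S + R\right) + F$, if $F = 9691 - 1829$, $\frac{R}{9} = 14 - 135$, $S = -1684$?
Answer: $5089$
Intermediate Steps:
$R = -1089$ ($R = 9 \left(14 - 135\right) = 9 \left(-121\right) = -1089$)
$F = 7862$ ($F = 9691 - 1829 = 7862$)
$\left(S + R\right) + F = \left(-1684 - 1089\right) + 7862 = -2773 + 7862 = 5089$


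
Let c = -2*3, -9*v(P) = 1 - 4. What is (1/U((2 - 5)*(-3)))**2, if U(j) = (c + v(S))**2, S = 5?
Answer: 81/83521 ≈ 0.00096982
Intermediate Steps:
v(P) = 1/3 (v(P) = -(1 - 4)/9 = -1/9*(-3) = 1/3)
c = -6
U(j) = 289/9 (U(j) = (-6 + 1/3)**2 = (-17/3)**2 = 289/9)
(1/U((2 - 5)*(-3)))**2 = (1/(289/9))**2 = (9/289)**2 = 81/83521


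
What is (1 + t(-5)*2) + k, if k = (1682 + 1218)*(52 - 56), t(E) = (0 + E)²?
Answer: -11549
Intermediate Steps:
t(E) = E²
k = -11600 (k = 2900*(-4) = -11600)
(1 + t(-5)*2) + k = (1 + (-5)²*2) - 11600 = (1 + 25*2) - 11600 = (1 + 50) - 11600 = 51 - 11600 = -11549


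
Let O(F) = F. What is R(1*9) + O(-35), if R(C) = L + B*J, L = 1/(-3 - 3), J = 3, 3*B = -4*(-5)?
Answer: -91/6 ≈ -15.167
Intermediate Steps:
B = 20/3 (B = (-4*(-5))/3 = (1/3)*20 = 20/3 ≈ 6.6667)
L = -1/6 (L = 1/(-6) = -1/6 ≈ -0.16667)
R(C) = 119/6 (R(C) = -1/6 + (20/3)*3 = -1/6 + 20 = 119/6)
R(1*9) + O(-35) = 119/6 - 35 = -91/6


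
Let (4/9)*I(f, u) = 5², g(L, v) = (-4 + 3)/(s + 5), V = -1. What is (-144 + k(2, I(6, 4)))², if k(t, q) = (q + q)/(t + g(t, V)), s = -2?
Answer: 23409/4 ≈ 5852.3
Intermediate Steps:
g(L, v) = -⅓ (g(L, v) = (-4 + 3)/(-2 + 5) = -1/3 = -1*⅓ = -⅓)
I(f, u) = 225/4 (I(f, u) = (9/4)*5² = (9/4)*25 = 225/4)
k(t, q) = 2*q/(-⅓ + t) (k(t, q) = (q + q)/(t - ⅓) = (2*q)/(-⅓ + t) = 2*q/(-⅓ + t))
(-144 + k(2, I(6, 4)))² = (-144 + 6*(225/4)/(-1 + 3*2))² = (-144 + 6*(225/4)/(-1 + 6))² = (-144 + 6*(225/4)/5)² = (-144 + 6*(225/4)*(⅕))² = (-144 + 135/2)² = (-153/2)² = 23409/4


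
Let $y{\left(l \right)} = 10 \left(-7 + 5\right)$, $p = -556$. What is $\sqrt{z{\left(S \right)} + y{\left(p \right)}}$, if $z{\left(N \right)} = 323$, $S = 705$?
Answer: $\sqrt{303} \approx 17.407$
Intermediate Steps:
$y{\left(l \right)} = -20$ ($y{\left(l \right)} = 10 \left(-2\right) = -20$)
$\sqrt{z{\left(S \right)} + y{\left(p \right)}} = \sqrt{323 - 20} = \sqrt{303}$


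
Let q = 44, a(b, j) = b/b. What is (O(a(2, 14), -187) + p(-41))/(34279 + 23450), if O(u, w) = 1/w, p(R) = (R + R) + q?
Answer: -2369/3598441 ≈ -0.00065834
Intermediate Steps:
a(b, j) = 1
p(R) = 44 + 2*R (p(R) = (R + R) + 44 = 2*R + 44 = 44 + 2*R)
(O(a(2, 14), -187) + p(-41))/(34279 + 23450) = (1/(-187) + (44 + 2*(-41)))/(34279 + 23450) = (-1/187 + (44 - 82))/57729 = (-1/187 - 38)*(1/57729) = -7107/187*1/57729 = -2369/3598441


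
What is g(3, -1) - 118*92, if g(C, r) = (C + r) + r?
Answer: -10855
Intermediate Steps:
g(C, r) = C + 2*r
g(3, -1) - 118*92 = (3 + 2*(-1)) - 118*92 = (3 - 2) - 10856 = 1 - 10856 = -10855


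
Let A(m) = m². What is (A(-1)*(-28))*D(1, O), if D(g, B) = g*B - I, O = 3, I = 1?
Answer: -56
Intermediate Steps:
D(g, B) = -1 + B*g (D(g, B) = g*B - 1*1 = B*g - 1 = -1 + B*g)
(A(-1)*(-28))*D(1, O) = ((-1)²*(-28))*(-1 + 3*1) = (1*(-28))*(-1 + 3) = -28*2 = -56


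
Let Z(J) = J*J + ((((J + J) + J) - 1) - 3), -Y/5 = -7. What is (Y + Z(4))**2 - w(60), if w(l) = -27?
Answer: 3508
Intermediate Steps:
Y = 35 (Y = -5*(-7) = 35)
Z(J) = -4 + J**2 + 3*J (Z(J) = J**2 + (((2*J + J) - 1) - 3) = J**2 + ((3*J - 1) - 3) = J**2 + ((-1 + 3*J) - 3) = J**2 + (-4 + 3*J) = -4 + J**2 + 3*J)
(Y + Z(4))**2 - w(60) = (35 + (-4 + 4**2 + 3*4))**2 - 1*(-27) = (35 + (-4 + 16 + 12))**2 + 27 = (35 + 24)**2 + 27 = 59**2 + 27 = 3481 + 27 = 3508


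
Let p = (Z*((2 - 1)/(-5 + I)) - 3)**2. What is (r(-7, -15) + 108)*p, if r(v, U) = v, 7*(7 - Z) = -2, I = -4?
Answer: 646400/441 ≈ 1465.8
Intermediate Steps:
Z = 51/7 (Z = 7 - 1/7*(-2) = 7 + 2/7 = 51/7 ≈ 7.2857)
p = 6400/441 (p = (51*((2 - 1)/(-5 - 4))/7 - 3)**2 = (51*(1/(-9))/7 - 3)**2 = (51*(1*(-1/9))/7 - 3)**2 = ((51/7)*(-1/9) - 3)**2 = (-17/21 - 3)**2 = (-80/21)**2 = 6400/441 ≈ 14.512)
(r(-7, -15) + 108)*p = (-7 + 108)*(6400/441) = 101*(6400/441) = 646400/441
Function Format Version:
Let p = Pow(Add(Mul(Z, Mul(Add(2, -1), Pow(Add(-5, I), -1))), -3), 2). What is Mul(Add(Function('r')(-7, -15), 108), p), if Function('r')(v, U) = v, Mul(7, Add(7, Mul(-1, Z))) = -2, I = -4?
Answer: Rational(646400, 441) ≈ 1465.8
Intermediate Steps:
Z = Rational(51, 7) (Z = Add(7, Mul(Rational(-1, 7), -2)) = Add(7, Rational(2, 7)) = Rational(51, 7) ≈ 7.2857)
p = Rational(6400, 441) (p = Pow(Add(Mul(Rational(51, 7), Mul(Add(2, -1), Pow(Add(-5, -4), -1))), -3), 2) = Pow(Add(Mul(Rational(51, 7), Mul(1, Pow(-9, -1))), -3), 2) = Pow(Add(Mul(Rational(51, 7), Mul(1, Rational(-1, 9))), -3), 2) = Pow(Add(Mul(Rational(51, 7), Rational(-1, 9)), -3), 2) = Pow(Add(Rational(-17, 21), -3), 2) = Pow(Rational(-80, 21), 2) = Rational(6400, 441) ≈ 14.512)
Mul(Add(Function('r')(-7, -15), 108), p) = Mul(Add(-7, 108), Rational(6400, 441)) = Mul(101, Rational(6400, 441)) = Rational(646400, 441)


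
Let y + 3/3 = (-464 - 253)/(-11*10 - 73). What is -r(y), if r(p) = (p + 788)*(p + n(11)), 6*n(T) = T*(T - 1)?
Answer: -62542898/3721 ≈ -16808.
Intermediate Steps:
n(T) = T*(-1 + T)/6 (n(T) = (T*(T - 1))/6 = (T*(-1 + T))/6 = T*(-1 + T)/6)
y = 178/61 (y = -1 + (-464 - 253)/(-11*10 - 73) = -1 - 717/(-110 - 73) = -1 - 717/(-183) = -1 - 717*(-1/183) = -1 + 239/61 = 178/61 ≈ 2.9180)
r(p) = (788 + p)*(55/3 + p) (r(p) = (p + 788)*(p + (⅙)*11*(-1 + 11)) = (788 + p)*(p + (⅙)*11*10) = (788 + p)*(p + 55/3) = (788 + p)*(55/3 + p))
-r(y) = -(43340/3 + (178/61)² + (2419/3)*(178/61)) = -(43340/3 + 31684/3721 + 430582/183) = -1*62542898/3721 = -62542898/3721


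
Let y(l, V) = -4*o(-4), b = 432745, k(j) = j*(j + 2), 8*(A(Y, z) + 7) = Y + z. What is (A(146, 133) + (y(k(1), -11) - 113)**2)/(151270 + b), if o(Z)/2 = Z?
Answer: 52711/4672120 ≈ 0.011282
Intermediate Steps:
o(Z) = 2*Z
A(Y, z) = -7 + Y/8 + z/8 (A(Y, z) = -7 + (Y + z)/8 = -7 + (Y/8 + z/8) = -7 + Y/8 + z/8)
k(j) = j*(2 + j)
y(l, V) = 32 (y(l, V) = -8*(-4) = -4*(-8) = 32)
(A(146, 133) + (y(k(1), -11) - 113)**2)/(151270 + b) = ((-7 + (1/8)*146 + (1/8)*133) + (32 - 113)**2)/(151270 + 432745) = ((-7 + 73/4 + 133/8) + (-81)**2)/584015 = (223/8 + 6561)*(1/584015) = (52711/8)*(1/584015) = 52711/4672120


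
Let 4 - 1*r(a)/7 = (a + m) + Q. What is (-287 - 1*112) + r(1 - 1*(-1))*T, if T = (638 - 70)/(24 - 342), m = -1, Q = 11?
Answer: -47537/159 ≈ -298.97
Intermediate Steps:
r(a) = -42 - 7*a (r(a) = 28 - 7*((a - 1) + 11) = 28 - 7*((-1 + a) + 11) = 28 - 7*(10 + a) = 28 + (-70 - 7*a) = -42 - 7*a)
T = -284/159 (T = 568/(-318) = 568*(-1/318) = -284/159 ≈ -1.7862)
(-287 - 1*112) + r(1 - 1*(-1))*T = (-287 - 1*112) + (-42 - 7*(1 - 1*(-1)))*(-284/159) = (-287 - 112) + (-42 - 7*(1 + 1))*(-284/159) = -399 + (-42 - 7*2)*(-284/159) = -399 + (-42 - 14)*(-284/159) = -399 - 56*(-284/159) = -399 + 15904/159 = -47537/159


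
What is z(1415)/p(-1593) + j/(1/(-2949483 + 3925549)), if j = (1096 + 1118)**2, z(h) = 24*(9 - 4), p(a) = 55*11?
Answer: 578921646158880/121 ≈ 4.7845e+12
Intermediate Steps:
p(a) = 605
z(h) = 120 (z(h) = 24*5 = 120)
j = 4901796 (j = 2214**2 = 4901796)
z(1415)/p(-1593) + j/(1/(-2949483 + 3925549)) = 120/605 + 4901796/(1/(-2949483 + 3925549)) = 120*(1/605) + 4901796/(1/976066) = 24/121 + 4901796/(1/976066) = 24/121 + 4901796*976066 = 24/121 + 4784476414536 = 578921646158880/121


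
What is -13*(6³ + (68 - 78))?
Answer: -2678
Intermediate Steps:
-13*(6³ + (68 - 78)) = -13*(216 - 10) = -13*206 = -2678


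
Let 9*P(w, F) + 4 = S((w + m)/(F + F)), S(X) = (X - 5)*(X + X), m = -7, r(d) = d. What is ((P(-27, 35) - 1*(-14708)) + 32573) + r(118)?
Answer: 522575603/11025 ≈ 47399.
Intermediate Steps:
S(X) = 2*X*(-5 + X) (S(X) = (-5 + X)*(2*X) = 2*X*(-5 + X))
P(w, F) = -4/9 + (-7 + w)*(-5 + (-7 + w)/(2*F))/(9*F) (P(w, F) = -4/9 + (2*((w - 7)/(F + F))*(-5 + (w - 7)/(F + F)))/9 = -4/9 + (2*((-7 + w)/((2*F)))*(-5 + (-7 + w)/((2*F))))/9 = -4/9 + (2*((-7 + w)*(1/(2*F)))*(-5 + (-7 + w)*(1/(2*F))))/9 = -4/9 + (2*((-7 + w)/(2*F))*(-5 + (-7 + w)/(2*F)))/9 = -4/9 + ((-7 + w)*(-5 + (-7 + w)/(2*F))/F)/9 = -4/9 + (-7 + w)*(-5 + (-7 + w)/(2*F))/(9*F))
((P(-27, 35) - 1*(-14708)) + 32573) + r(118) = (((1/18)*(-8*35² - (-7 - 27)*(7 - 1*(-27) + 10*35))/35² - 1*(-14708)) + 32573) + 118 = (((1/18)*(1/1225)*(-8*1225 - 1*(-34)*(7 + 27 + 350)) + 14708) + 32573) + 118 = (((1/18)*(1/1225)*(-9800 - 1*(-34)*384) + 14708) + 32573) + 118 = (((1/18)*(1/1225)*(-9800 + 13056) + 14708) + 32573) + 118 = (((1/18)*(1/1225)*3256 + 14708) + 32573) + 118 = ((1628/11025 + 14708) + 32573) + 118 = (162157328/11025 + 32573) + 118 = 521274653/11025 + 118 = 522575603/11025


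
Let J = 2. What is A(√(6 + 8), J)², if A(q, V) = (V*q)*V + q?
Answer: 350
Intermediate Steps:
A(q, V) = q + q*V² (A(q, V) = q*V² + q = q + q*V²)
A(√(6 + 8), J)² = (√(6 + 8)*(1 + 2²))² = (√14*(1 + 4))² = (√14*5)² = (5*√14)² = 350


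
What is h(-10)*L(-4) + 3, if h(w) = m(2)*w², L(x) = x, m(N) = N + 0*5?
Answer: -797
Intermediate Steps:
m(N) = N (m(N) = N + 0 = N)
h(w) = 2*w²
h(-10)*L(-4) + 3 = (2*(-10)²)*(-4) + 3 = (2*100)*(-4) + 3 = 200*(-4) + 3 = -800 + 3 = -797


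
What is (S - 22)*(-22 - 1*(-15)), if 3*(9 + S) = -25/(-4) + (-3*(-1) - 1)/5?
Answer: 12089/60 ≈ 201.48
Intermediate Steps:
S = -407/60 (S = -9 + (-25/(-4) + (-3*(-1) - 1)/5)/3 = -9 + (-25*(-1/4) + (3 - 1)*(1/5))/3 = -9 + (25/4 + 2*(1/5))/3 = -9 + (25/4 + 2/5)/3 = -9 + (1/3)*(133/20) = -9 + 133/60 = -407/60 ≈ -6.7833)
(S - 22)*(-22 - 1*(-15)) = (-407/60 - 22)*(-22 - 1*(-15)) = -1727*(-22 + 15)/60 = -1727/60*(-7) = 12089/60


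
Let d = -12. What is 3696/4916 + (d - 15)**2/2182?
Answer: 2912109/2681678 ≈ 1.0859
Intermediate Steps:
3696/4916 + (d - 15)**2/2182 = 3696/4916 + (-12 - 15)**2/2182 = 3696*(1/4916) + (-27)**2*(1/2182) = 924/1229 + 729*(1/2182) = 924/1229 + 729/2182 = 2912109/2681678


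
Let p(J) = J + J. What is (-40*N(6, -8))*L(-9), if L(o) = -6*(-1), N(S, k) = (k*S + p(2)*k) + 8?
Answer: 17280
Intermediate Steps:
p(J) = 2*J
N(S, k) = 8 + 4*k + S*k (N(S, k) = (k*S + (2*2)*k) + 8 = (S*k + 4*k) + 8 = (4*k + S*k) + 8 = 8 + 4*k + S*k)
L(o) = 6
(-40*N(6, -8))*L(-9) = -40*(8 + 4*(-8) + 6*(-8))*6 = -40*(8 - 32 - 48)*6 = -40*(-72)*6 = 2880*6 = 17280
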